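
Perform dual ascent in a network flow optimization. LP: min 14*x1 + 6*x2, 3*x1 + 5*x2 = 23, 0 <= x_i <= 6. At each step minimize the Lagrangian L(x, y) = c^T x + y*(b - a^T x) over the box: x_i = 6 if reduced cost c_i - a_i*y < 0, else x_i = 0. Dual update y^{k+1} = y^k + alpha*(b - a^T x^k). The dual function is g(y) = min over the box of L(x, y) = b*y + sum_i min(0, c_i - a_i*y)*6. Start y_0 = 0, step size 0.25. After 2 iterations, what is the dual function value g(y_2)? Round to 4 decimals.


Dual ascent for LP: min 14*x1 + 6*x2, 3*x1 + 5*x2 = 23, 0 <= x_i <= 6
Step 1: y^k = 0.0, reduced costs: (14.0, 6.0)
  x^k = (0.0, 0.0), subgradient = b - a^T x = 23.0
  y^{k+1} = 0.0 + 0.25*23.0 = 5.75
Step 2: y^k = 5.75, reduced costs: (-3.25, -22.75)
  x^k = (6.0, 6.0), subgradient = b - a^T x = -25.0
  y^{k+1} = 5.75 + 0.25*-25.0 = -0.5
Dual objective at y_2 = -0.5: reduced costs (15.5, 8.5), box minimizer x = (0.0, 0.0)
g(y_2) = b*y + (c1 - a1*y)*x1 + (c2 - a2*y)*x2 = 23*(-0.5) + 15.5*0.0 + 8.5*0.0 = -11.5 + 0.0 + 0.0 = -11.5


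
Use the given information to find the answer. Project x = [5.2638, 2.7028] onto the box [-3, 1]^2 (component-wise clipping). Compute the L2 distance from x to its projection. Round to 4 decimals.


Project each component onto [-3, 1].
clip(5.2638) = 1.0, clip(2.7028) = 1.0
Projection = [1.0, 1.0]
Squared diffs: [18.18, 2.8995]
Distance = sqrt(21.0795) = 4.5912


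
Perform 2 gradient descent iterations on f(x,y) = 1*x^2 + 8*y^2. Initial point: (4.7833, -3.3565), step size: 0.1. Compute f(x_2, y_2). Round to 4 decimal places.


Gradient descent on f(x,y) = 1*x^2 + 8*y^2.
Starting point: (4.7833, -3.3565), alpha = 0.1
Step 1: grad_x = 2*1*4.7833 = 9.5666, grad_y = 2*8*-3.3565 = -53.704
  x_1 = 4.7833 - 0.1*9.5666 = 3.8266
  y_1 = -3.3565 - 0.1*-53.704 = 2.0139
Step 2: grad_x = 2*1*3.8266 = 7.6533, grad_y = 2*8*2.0139 = 32.2224
  x_2 = 3.8266 - 0.1*7.6533 = 3.0613
  y_2 = 2.0139 - 0.1*32.2224 = -1.2083
f(3.0613, -1.2083) = 1*3.0613^2 + 8*(-1.2083)^2 = 21.0523


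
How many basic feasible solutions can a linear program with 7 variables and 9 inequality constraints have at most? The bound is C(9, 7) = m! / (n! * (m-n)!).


Each vertex corresponds to some choice of n active constraints out of m, so the number of vertices is at most C(m, n) = m! / (n!(m-n)!).
m = 9, n = 7
Numerator: 9 * 8 * 7 * 6 * 5 * 4 * 3
Denominator: 7! = 5040
C(9, 7) = 36


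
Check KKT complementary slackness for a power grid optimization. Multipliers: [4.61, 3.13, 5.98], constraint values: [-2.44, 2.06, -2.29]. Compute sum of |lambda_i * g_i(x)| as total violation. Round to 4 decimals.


KKT complementary slackness check:
lambda_1 * g_1 = 4.61 * -2.44 = -11.2484
lambda_2 * g_2 = 3.13 * 2.06 = 6.4478
lambda_3 * g_3 = 5.98 * -2.29 = -13.6942
Total violation = 11.2484 + 6.4478 + 13.6942 = 31.3904


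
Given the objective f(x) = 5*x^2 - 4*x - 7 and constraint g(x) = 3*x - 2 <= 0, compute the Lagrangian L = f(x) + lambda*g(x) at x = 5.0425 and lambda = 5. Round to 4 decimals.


Step 1: Evaluate f(x).
f(5.0425) = 5*5.0425^2 - 4*5.0425 - 7 = 99.964
Step 2: Evaluate g(x).
g(5.0425) = 3*5.0425 - 2 = 13.1275
Step 3: Compute Lagrangian.
L = 99.964 + 5*13.1275 = 165.6015


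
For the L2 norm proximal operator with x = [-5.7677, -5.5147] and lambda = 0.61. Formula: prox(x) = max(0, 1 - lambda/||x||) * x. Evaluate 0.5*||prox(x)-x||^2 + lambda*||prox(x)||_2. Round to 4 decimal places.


Step 1: Compute ||x||.
||x|| = 7.9799
Step 2: Compute scaling factor.
scale = max(0, 1 - 0.61/7.9799) = 0.9236
Step 3: prox(x) = [-5.3268, -5.0931]
||prox(x)|| = 7.3699
Step 4: Proximal objective.
0.5*||prox-x||^2 = 0.1861
lambda*||prox|| = 4.4956
Total = 4.6817


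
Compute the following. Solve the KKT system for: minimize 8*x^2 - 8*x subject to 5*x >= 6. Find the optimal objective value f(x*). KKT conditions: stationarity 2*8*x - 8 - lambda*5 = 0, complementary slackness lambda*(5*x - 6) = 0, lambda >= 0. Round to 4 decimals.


Step 1: Try lambda = 0 (constraint inactive).
x_unc = 8/(2*8) = 0.5
Check: 5*0.5 = 2.5 < 6 -- violated!
Step 2: Constraint must be active: 5*x = 6
x* = 6/5 = 1.2
lambda = (2*8*1.2 - 8)/5 = 2.24
Step 3: Compute optimal value.
f(x*) = 8*1.2^2 - 8*1.2 = 1.92


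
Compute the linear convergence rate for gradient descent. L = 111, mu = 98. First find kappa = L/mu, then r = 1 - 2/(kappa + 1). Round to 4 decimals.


Step 1: Compute the condition number.
kappa = L/mu = 111/98 = 1.1327
Step 2: Compute the convergence rate.
r = 1 - 2/(kappa + 1) = 1 - 2*mu/(L + mu) = (L - mu)/(L + mu) = 13/209 = 0.0622


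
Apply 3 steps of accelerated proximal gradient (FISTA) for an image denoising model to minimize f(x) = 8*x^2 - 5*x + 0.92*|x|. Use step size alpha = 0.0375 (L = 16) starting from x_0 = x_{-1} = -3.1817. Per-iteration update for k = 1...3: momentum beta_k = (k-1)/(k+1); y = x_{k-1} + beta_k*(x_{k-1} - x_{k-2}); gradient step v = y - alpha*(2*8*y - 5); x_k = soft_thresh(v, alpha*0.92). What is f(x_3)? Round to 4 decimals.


FISTA on f(x) = 8*x^2 - 5*x + 0.92*|x|
L = 16, alpha = 0.0375
Iteration 1: beta = 0.0, y = -3.1817 + 0.0*(-3.1817 + 3.1817) = -3.1817
  grad(y) = -55.9072, v = y - alpha*grad = -1.0852
  prox(v) = soft_thresh(-1.0852, 0.0345) = -1.0507
Iteration 2: beta = 0.3333, y = -1.0507 + 0.3333*(-1.0507 + 3.1817) = -0.3403
  grad(y) = -10.4454, v = y - alpha*grad = 0.0514
  prox(v) = soft_thresh(0.0514, 0.0345) = 0.0169
Iteration 3: beta = 0.5, y = 0.0169 + 0.5*(0.0169 + 1.0507) = 0.5506
  grad(y) = 3.8102, v = y - alpha*grad = 0.4078
  prox(v) = soft_thresh(0.4078, 0.0345) = 0.3733
f(x_3) = 8*0.3733^2 - 5*0.3733 + 0.92*|0.3733| = -0.4083


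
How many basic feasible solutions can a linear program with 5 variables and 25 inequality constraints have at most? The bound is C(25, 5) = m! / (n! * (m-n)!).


Each vertex corresponds to some choice of n active constraints out of m, so the number of vertices is at most C(m, n) = m! / (n!(m-n)!).
m = 25, n = 5
Numerator: 25 * 24 * 23 * 22 * 21
Denominator: 5! = 120
C(25, 5) = 53130


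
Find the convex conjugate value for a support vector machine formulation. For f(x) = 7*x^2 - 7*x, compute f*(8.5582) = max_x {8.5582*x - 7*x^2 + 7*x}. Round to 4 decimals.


f*(y) = sup_x {y*x - a*x^2 - b*x} = sup_x {(y-b)*x - a*x^2}
FOC: (y - b) - 2a*x = 0 => x* = (y - b)/(2a)
x* = (8.5582 + 7)/(2*7) = 1.1113
f*(8.5582) = (y-b)^2/(4a) = (8.5582 + 7)^2/(4*7)
= 242.0576/28 = 8.6449


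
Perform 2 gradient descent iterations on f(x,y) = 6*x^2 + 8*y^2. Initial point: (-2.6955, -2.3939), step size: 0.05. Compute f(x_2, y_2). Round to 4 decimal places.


Gradient descent on f(x,y) = 6*x^2 + 8*y^2.
Starting point: (-2.6955, -2.3939), alpha = 0.05
Step 1: grad_x = 2*6*-2.6955 = -32.346, grad_y = 2*8*-2.3939 = -38.3024
  x_1 = -2.6955 - 0.05*-32.346 = -1.0782
  y_1 = -2.3939 - 0.05*-38.3024 = -0.4788
Step 2: grad_x = 2*6*-1.0782 = -12.9384, grad_y = 2*8*-0.4788 = -7.6605
  x_2 = -1.0782 - 0.05*-12.9384 = -0.4313
  y_2 = -0.4788 - 0.05*-7.6605 = -0.0958
f(-0.4313, -0.0958) = 6*(-0.4313)^2 + 8*(-0.0958)^2 = 1.1894


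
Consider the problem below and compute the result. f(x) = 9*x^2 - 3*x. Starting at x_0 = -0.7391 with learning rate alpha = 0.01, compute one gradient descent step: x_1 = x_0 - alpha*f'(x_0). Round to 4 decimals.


We compute the gradient at x_0 and apply the update.
f'(x) = 18*x - 3
f'(-0.7391) = 18*-0.7391 - 3 = -16.3038
x_1 = -0.7391 - 0.01*-16.3038 = -0.5761


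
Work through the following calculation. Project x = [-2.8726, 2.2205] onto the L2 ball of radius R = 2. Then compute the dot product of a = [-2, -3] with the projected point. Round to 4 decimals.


Step 1: Compute ||x|| (intermediates to 6 decimals).
||x|| = sqrt((-2.8726)^2 + 2.2205^2) = 3.630765
Step 2: Project.
Since ||x|| > R, scale = R/||x|| = 2/3.630765 = 0.550848, proj(x) = scale * x
proj(x) = [-1.582366, 1.223158]
Step 3: Dot product.
a^T * proj(x) = -2*(-1.582366) - 3*1.223158 = -0.5047


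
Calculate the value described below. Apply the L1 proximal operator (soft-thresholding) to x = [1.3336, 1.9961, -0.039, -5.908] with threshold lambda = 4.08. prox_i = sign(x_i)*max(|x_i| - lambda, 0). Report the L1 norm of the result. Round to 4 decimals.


Soft-thresholding with lambda = 4.08:
prox(1.3336) = sign(1.3336)*max(|1.3336| - 4.08, 0) = 0.0
prox(1.9961) = sign(1.9961)*max(|1.9961| - 4.08, 0) = 0.0
prox(-0.039) = sign(-0.039)*max(|-0.039| - 4.08, 0) = 0.0
prox(-5.908) = sign(-5.908)*max(|-5.908| - 4.08, 0) = -1.828
prox(x) = [0.0, 0.0, 0.0, -1.828]
||prox(x)||_1 = 0.0 + 0.0 + 0.0 + 1.828 = 1.828


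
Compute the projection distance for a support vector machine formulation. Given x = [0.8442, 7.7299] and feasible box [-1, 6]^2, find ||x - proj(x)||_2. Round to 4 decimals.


Project each component onto [-1, 6].
clip(0.8442) = 0.8442, clip(7.7299) = 6.0
Projection = [0.8442, 6.0]
Squared diffs: [0.0, 2.9926]
Distance = sqrt(2.9926) = 1.7299


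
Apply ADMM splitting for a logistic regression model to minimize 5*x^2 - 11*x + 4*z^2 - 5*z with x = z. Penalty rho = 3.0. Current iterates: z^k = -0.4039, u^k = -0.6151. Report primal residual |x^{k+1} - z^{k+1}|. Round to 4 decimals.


ADMM iteration with rho = 3.0, z^k = -0.4039, u^k = -0.6151
Step 1: x-update.
Minimize 5*x^2 - 11*x + (3.0/2)*(x + 0.4039 - 0.6151)^2
FOC: (2*5 + 3.0)*x = 11 + 3.0*(-0.4039 + 0.6151)
x^{k+1} = 0.8949
Step 2: z-update.
Minimize 4*z^2 - 5*z + (3.0/2)*(0.8949 - z - 0.6151)^2
FOC: (2*4 + 3.0)*z = 5 + 3.0*(0.8949 - 0.6151)
z^{k+1} = 0.5309
Step 3: u-update.
u^{k+1} = -0.6151 + 0.8949 - 0.5309 = -0.2511
Step 4: Primal residual = |0.8949 - 0.5309| = 0.364


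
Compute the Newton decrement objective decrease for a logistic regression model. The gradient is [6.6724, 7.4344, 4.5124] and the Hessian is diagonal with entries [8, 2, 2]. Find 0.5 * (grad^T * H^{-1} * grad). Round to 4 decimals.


Step 1: H is diagonal, so H^(-1) * g = [0.8341, 3.7172, 2.2562].
Step 2: g^T H^(-1) g = sum_i g_i^2 / H_ii
  = (6.6724)^2/8 + (7.4344)^2/2 + (4.5124)^2/2
  = 5.5651 + 27.6352 + 10.1809 = 43.3811
Step 3: Objective decrease = 0.5 * g^T H^(-1) g = 21.6906


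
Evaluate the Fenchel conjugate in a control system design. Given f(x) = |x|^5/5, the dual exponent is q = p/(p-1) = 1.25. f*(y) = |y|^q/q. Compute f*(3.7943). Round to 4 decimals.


The conjugate exponent q satisfies 1/p + 1/q = 1.
p = 5, so q = 5/(5 - 1) = 1.25
|y|^q = 3.7943^1.25 = 5.2956
f*(3.7943) = 5.2956 / 1.25 = 4.2365


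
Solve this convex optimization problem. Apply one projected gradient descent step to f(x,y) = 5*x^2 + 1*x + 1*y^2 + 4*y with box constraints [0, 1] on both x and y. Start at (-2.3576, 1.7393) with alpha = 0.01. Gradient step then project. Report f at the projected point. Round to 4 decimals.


Step 1: Compute gradient at (-2.3576, 1.7393).
grad_x = 2*5*-2.3576 + 1 = -22.576
grad_y = 2*1*1.7393 + 4 = 7.4786
Step 2: Gradient step.
x_raw = -2.3576 - 0.01*-22.576 = -2.1318
y_raw = 1.7393 - 0.01*7.4786 = 1.6645
Step 3: Project onto [0, 1].
x_proj = clip(-2.1318) = 0.0
y_proj = clip(1.6645) = 1.0
Step 4: Evaluate f.
f(0.0, 1.0) = 5.0


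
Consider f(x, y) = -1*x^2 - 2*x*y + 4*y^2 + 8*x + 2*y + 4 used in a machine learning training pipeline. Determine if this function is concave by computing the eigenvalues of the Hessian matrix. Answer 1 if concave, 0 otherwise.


The Hessian of f(x,y) = -1*x^2 - 2*x*y + 4*y^2 + 8*x + 2*y + 4 is:
H = [[-2, -2], [-2, 8]]
Trace = -2 + 8 = 6
Determinant = -2*8 - (-2)^2 = -20
Discriminant = (6)^2 - 4*-20 = 116.0
Eigenvalues: lambda_1 = -2.3852, lambda_2 = 8.3852
The function is not concave.

0


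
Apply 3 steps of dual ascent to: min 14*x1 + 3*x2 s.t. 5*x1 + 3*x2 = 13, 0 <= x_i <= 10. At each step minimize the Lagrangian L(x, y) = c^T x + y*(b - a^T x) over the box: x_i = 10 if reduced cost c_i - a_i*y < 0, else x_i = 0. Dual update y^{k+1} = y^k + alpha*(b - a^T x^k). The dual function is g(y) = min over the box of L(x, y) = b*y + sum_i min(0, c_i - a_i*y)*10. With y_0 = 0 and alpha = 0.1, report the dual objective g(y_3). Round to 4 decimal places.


Dual ascent for LP: min 14*x1 + 3*x2, 5*x1 + 3*x2 = 13, 0 <= x_i <= 10
Step 1: y^k = 0.0, reduced costs: (14.0, 3.0)
  x^k = (0.0, 0.0), subgradient = b - a^T x = 13.0
  y^{k+1} = 0.0 + 0.1*13.0 = 1.3
Step 2: y^k = 1.3, reduced costs: (7.5, -0.9)
  x^k = (0.0, 10.0), subgradient = b - a^T x = -17.0
  y^{k+1} = 1.3 + 0.1*-17.0 = -0.4
Step 3: y^k = -0.4, reduced costs: (16.0, 4.2)
  x^k = (0.0, 0.0), subgradient = b - a^T x = 13.0
  y^{k+1} = -0.4 + 0.1*13.0 = 0.9
Dual objective at y_3 = 0.9: reduced costs (9.5, 0.3), box minimizer x = (0.0, 0.0)
g(y_3) = b*y + (c1 - a1*y)*x1 + (c2 - a2*y)*x2 = 13*0.9 + 9.5*0.0 + 0.3*0.0 = 11.7 + 0.0 + 0.0 = 11.7


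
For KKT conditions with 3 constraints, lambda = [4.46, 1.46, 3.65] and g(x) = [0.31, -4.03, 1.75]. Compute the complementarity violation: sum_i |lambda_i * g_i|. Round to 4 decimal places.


KKT complementary slackness check:
lambda_1 * g_1 = 4.46 * 0.31 = 1.3826
lambda_2 * g_2 = 1.46 * -4.03 = -5.8838
lambda_3 * g_3 = 3.65 * 1.75 = 6.3875
Total violation = 1.3826 + 5.8838 + 6.3875 = 13.6539


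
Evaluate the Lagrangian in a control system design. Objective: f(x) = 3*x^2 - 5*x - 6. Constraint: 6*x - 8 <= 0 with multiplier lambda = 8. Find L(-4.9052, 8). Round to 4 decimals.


Step 1: Evaluate f(x).
f(-4.9052) = 3*(-4.9052)^2 - 5*(-4.9052) - 6 = 90.709
Step 2: Evaluate g(x).
g(-4.9052) = 6*-4.9052 - 8 = -37.4312
Step 3: Compute Lagrangian.
L = 90.709 + 8*-37.4312 = -208.7406


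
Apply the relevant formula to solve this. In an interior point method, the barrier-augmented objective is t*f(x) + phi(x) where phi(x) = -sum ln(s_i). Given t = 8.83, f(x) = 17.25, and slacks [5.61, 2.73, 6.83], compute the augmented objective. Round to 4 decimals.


Step 1: Compute log-barrier.
ln values: [1.7246, 1.0043, 1.9213]
phi = -(1.7246 + 1.0043 + 1.9213) = -4.6502
Step 2: Compute augmented objective.
t*f(x) = 8.83*17.25 = 152.3175
Total = 152.3175 - 4.6502 = 147.6673


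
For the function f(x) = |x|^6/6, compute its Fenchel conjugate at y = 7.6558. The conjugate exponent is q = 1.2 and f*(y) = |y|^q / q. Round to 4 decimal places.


The conjugate exponent q satisfies 1/p + 1/q = 1.
p = 6, so q = 6/(6 - 1) = 1.2
|y|^q = 7.6558^1.2 = 11.5024
f*(7.6558) = 11.5024 / 1.2 = 9.5853


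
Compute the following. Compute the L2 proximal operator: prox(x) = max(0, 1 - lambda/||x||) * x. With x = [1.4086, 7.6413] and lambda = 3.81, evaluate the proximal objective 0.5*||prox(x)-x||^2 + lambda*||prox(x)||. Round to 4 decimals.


Step 1: Compute ||x||.
||x|| = 7.77
Step 2: Compute scaling factor.
scale = max(0, 1 - 3.81/7.77) = 0.5097
Step 3: prox(x) = [0.7179, 3.8944]
||prox(x)|| = 3.96
Step 4: Proximal objective.
0.5*||prox-x||^2 = 7.2581
lambda*||prox|| = 15.0876
Total = 22.3458


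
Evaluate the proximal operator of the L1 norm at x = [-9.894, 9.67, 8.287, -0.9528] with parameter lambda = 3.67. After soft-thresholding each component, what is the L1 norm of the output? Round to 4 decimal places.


Soft-thresholding with lambda = 3.67:
prox(-9.894) = sign(-9.894)*max(|-9.894| - 3.67, 0) = -6.224
prox(9.67) = sign(9.67)*max(|9.67| - 3.67, 0) = 6.0
prox(8.287) = sign(8.287)*max(|8.287| - 3.67, 0) = 4.617
prox(-0.9528) = sign(-0.9528)*max(|-0.9528| - 3.67, 0) = 0.0
prox(x) = [-6.224, 6.0, 4.617, 0.0]
||prox(x)||_1 = 6.224 + 6.0 + 4.617 + 0.0 = 16.841


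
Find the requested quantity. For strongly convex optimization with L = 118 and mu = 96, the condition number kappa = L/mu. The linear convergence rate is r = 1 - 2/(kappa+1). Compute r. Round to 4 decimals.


Step 1: Compute the condition number.
kappa = L/mu = 118/96 = 1.2292
Step 2: Compute the convergence rate.
r = 1 - 2/(kappa + 1) = 1 - 2*mu/(L + mu) = (L - mu)/(L + mu) = 22/214 = 0.1028


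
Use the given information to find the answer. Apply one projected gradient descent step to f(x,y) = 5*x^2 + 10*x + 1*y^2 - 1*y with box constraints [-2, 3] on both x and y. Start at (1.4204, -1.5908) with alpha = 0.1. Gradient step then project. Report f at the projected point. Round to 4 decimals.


Step 1: Compute gradient at (1.4204, -1.5908).
grad_x = 2*5*1.4204 + 10 = 24.204
grad_y = 2*1*-1.5908 - 1 = -4.1816
Step 2: Gradient step.
x_raw = 1.4204 - 0.1*24.204 = -1.0
y_raw = -1.5908 - 0.1*-4.1816 = -1.1726
Step 3: Project onto [-2, 3].
x_proj = clip(-1.0) = -1.0
y_proj = clip(-1.1726) = -1.1726
Step 4: Evaluate f.
f(-1.0, -1.1726) = -2.4523


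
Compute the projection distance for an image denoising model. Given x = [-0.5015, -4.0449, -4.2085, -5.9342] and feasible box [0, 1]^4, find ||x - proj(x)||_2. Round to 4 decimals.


Project each component onto [0, 1].
clip(-0.5015) = 0.0, clip(-4.0449) = 0.0, clip(-4.2085) = 0.0, clip(-5.9342) = 0.0
Projection = [0.0, 0.0, 0.0, 0.0]
Squared diffs: [0.2515, 16.3612, 17.7115, 35.2147]
Distance = sqrt(69.5389) = 8.339


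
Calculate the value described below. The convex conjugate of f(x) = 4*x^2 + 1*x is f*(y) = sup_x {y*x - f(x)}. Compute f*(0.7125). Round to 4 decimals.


f*(y) = sup_x {y*x - a*x^2 - b*x} = sup_x {(y-b)*x - a*x^2}
FOC: (y - b) - 2a*x = 0 => x* = (y - b)/(2a)
x* = (0.7125 - 1)/(2*4) = -0.0359
f*(0.7125) = (y-b)^2/(4a) = (0.7125 - 1)^2/(4*4)
= 0.0827/16 = 0.0052


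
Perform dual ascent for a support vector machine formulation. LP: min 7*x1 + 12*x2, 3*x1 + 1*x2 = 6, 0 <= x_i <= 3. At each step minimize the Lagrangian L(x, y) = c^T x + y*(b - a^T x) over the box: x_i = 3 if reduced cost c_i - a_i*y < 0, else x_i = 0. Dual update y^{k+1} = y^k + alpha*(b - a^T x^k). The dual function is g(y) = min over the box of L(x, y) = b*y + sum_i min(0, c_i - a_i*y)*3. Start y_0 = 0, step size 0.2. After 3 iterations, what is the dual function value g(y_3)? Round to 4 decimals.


Dual ascent for LP: min 7*x1 + 12*x2, 3*x1 + 1*x2 = 6, 0 <= x_i <= 3
Step 1: y^k = 0.0, reduced costs: (7.0, 12.0)
  x^k = (0.0, 0.0), subgradient = b - a^T x = 6.0
  y^{k+1} = 0.0 + 0.2*6.0 = 1.2
Step 2: y^k = 1.2, reduced costs: (3.4, 10.8)
  x^k = (0.0, 0.0), subgradient = b - a^T x = 6.0
  y^{k+1} = 1.2 + 0.2*6.0 = 2.4
Step 3: y^k = 2.4, reduced costs: (-0.2, 9.6)
  x^k = (3.0, 0.0), subgradient = b - a^T x = -3.0
  y^{k+1} = 2.4 + 0.2*-3.0 = 1.8
Dual objective at y_3 = 1.8: reduced costs (1.6, 10.2), box minimizer x = (0.0, 0.0)
g(y_3) = b*y + (c1 - a1*y)*x1 + (c2 - a2*y)*x2 = 6*1.8 + 1.6*0.0 + 10.2*0.0 = 10.8 + 0.0 + 0.0 = 10.8


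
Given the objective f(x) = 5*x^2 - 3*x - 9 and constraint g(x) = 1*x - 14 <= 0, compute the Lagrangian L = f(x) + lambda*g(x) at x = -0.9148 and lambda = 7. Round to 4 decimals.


Step 1: Evaluate f(x).
f(-0.9148) = 5*(-0.9148)^2 - 3*(-0.9148) - 9 = -2.0713
Step 2: Evaluate g(x).
g(-0.9148) = 1*-0.9148 - 14 = -14.9148
Step 3: Compute Lagrangian.
L = -2.0713 + 7*-14.9148 = -106.4749


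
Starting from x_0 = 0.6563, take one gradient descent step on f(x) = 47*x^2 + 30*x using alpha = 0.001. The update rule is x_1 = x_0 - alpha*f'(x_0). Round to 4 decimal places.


We compute the gradient at x_0 and apply the update.
f'(x) = 94*x + 30
f'(0.6563) = 94*0.6563 + 30 = 91.6922
x_1 = 0.6563 - 0.001*91.6922 = 0.5646


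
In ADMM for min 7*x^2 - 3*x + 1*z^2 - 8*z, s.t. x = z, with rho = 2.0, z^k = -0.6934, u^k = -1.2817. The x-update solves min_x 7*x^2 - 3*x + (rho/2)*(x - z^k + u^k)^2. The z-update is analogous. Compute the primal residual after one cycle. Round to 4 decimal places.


ADMM iteration with rho = 2.0, z^k = -0.6934, u^k = -1.2817
Step 1: x-update.
Minimize 7*x^2 - 3*x + (2.0/2)*(x + 0.6934 - 1.2817)^2
FOC: (2*7 + 2.0)*x = 3 + 2.0*(-0.6934 + 1.2817)
x^{k+1} = 0.261
Step 2: z-update.
Minimize 1*z^2 - 8*z + (2.0/2)*(0.261 - z - 1.2817)^2
FOC: (2*1 + 2.0)*z = 8 + 2.0*(0.261 - 1.2817)
z^{k+1} = 1.4897
Step 3: u-update.
u^{k+1} = -1.2817 + 0.261 - 1.4897 = -2.5103
Step 4: Primal residual = |0.261 - 1.4897| = 1.2286


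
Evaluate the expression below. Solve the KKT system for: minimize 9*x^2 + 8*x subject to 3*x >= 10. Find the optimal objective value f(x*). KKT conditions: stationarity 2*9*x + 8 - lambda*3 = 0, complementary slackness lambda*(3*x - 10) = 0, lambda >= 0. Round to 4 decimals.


Step 1: Try lambda = 0 (constraint inactive).
x_unc = -8/(2*9) = -0.4444
Check: 3*-0.4444 = -1.3332 < 10 -- violated!
Step 2: Constraint must be active: 3*x = 10
x* = 10/3 = 3.3333 (rounded; the exact value 10/3 is used below)
lambda = (2*9*(10/3) + 8)/3 = 22.6667
Step 3: Compute optimal value.
f(x*) = 9*(10/3)^2 + 8*(10/3) = 126.6667


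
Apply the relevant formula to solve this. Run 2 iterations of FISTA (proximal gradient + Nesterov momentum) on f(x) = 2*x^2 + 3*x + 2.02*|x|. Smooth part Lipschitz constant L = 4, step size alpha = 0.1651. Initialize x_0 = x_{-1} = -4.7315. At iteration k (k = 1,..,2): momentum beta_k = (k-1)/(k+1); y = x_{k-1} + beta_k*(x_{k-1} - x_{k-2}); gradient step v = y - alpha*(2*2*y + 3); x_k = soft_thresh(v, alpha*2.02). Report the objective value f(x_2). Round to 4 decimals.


FISTA on f(x) = 2*x^2 + 3*x + 2.02*|x|
L = 4, alpha = 0.1651
Iteration 1: beta = 0.0, y = -4.7315 + 0.0*(-4.7315 + 4.7315) = -4.7315
  grad(y) = -15.926, v = y - alpha*grad = -2.1021
  prox(v) = soft_thresh(-2.1021, 0.3335) = -1.7686
Iteration 2: beta = 0.3333, y = -1.7686 + 0.3333*(-1.7686 + 4.7315) = -0.781
  grad(y) = -0.1239, v = y - alpha*grad = -0.7605
  prox(v) = soft_thresh(-0.7605, 0.3335) = -0.427
f(x_2) = 2*(-0.427)^2 + 3*(-0.427) + 2.02*|-0.427| = -0.0538


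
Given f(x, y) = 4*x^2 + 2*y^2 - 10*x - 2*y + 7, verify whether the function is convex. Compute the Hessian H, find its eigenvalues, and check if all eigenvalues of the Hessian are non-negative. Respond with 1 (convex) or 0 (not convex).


The Hessian of f(x,y) = 4*x^2 + 2*y^2 - 10*x - 2*y + 7 is:
H = [[8, 0], [0, 4]]
Trace = 8 + 4 = 12
Determinant = 8*4 - (0)^2 = 32
Discriminant = (12)^2 - 4*32 = 16.0
Eigenvalues: lambda_1 = 4.0, lambda_2 = 8.0
The function is convex.

1


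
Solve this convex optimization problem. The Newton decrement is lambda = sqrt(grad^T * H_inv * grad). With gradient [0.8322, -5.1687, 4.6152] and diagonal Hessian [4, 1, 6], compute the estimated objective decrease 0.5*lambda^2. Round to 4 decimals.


Step 1: H is diagonal, so H^(-1) * g = [0.2081, -5.1687, 0.7692].
Step 2: g^T H^(-1) g = sum_i g_i^2 / H_ii
  = (0.8322)^2/4 + (-5.1687)^2/1 + (4.6152)^2/6
  = 0.1731 + 26.7155 + 3.55 = 30.4386
Step 3: Objective decrease = 0.5 * g^T H^(-1) g = 15.2193


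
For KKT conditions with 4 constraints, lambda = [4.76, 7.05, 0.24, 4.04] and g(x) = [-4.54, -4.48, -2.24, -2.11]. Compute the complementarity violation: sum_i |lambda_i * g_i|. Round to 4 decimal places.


KKT complementary slackness check:
lambda_1 * g_1 = 4.76 * -4.54 = -21.6104
lambda_2 * g_2 = 7.05 * -4.48 = -31.584
lambda_3 * g_3 = 0.24 * -2.24 = -0.5376
lambda_4 * g_4 = 4.04 * -2.11 = -8.5244
Total violation = 21.6104 + 31.584 + 0.5376 + 8.5244 = 62.2564


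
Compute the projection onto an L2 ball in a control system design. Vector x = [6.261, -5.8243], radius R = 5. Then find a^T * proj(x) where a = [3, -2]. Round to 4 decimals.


Step 1: Compute ||x|| (intermediates to 6 decimals).
||x|| = sqrt(6.261^2 + (-5.8243)^2) = 8.551175
Step 2: Project.
Since ||x|| > R, scale = R/||x|| = 5/8.551175 = 0.584715, proj(x) = scale * x
proj(x) = [3.660901, -3.405556]
Step 3: Dot product.
a^T * proj(x) = 3*3.660901 - 2*(-3.405556) = 17.7938


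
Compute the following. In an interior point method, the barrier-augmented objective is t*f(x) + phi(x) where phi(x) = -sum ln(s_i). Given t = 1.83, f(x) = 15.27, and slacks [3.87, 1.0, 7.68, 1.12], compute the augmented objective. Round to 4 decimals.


Step 1: Compute log-barrier.
ln values: [1.3533, 0.0, 2.0386, 0.1133]
phi = -(1.3533 + 0.0 + 2.0386 + 0.1133) = -3.5052
Step 2: Compute augmented objective.
t*f(x) = 1.83*15.27 = 27.9441
Total = 27.9441 - 3.5052 = 24.4389


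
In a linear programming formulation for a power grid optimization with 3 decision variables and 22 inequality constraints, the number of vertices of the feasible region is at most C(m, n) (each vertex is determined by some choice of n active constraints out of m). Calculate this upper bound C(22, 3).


Each vertex corresponds to some choice of n active constraints out of m, so the number of vertices is at most C(m, n) = m! / (n!(m-n)!).
m = 22, n = 3
Numerator: 22 * 21 * 20
Denominator: 3! = 6
C(22, 3) = 1540


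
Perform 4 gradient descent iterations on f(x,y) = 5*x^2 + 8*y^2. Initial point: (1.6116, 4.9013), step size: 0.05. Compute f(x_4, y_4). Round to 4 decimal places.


Gradient descent on f(x,y) = 5*x^2 + 8*y^2.
Starting point: (1.6116, 4.9013), alpha = 0.05
Step 1: grad_x = 2*5*1.6116 = 16.116, grad_y = 2*8*4.9013 = 78.4208
  x_1 = 1.6116 - 0.05*16.116 = 0.8058
  y_1 = 4.9013 - 0.05*78.4208 = 0.9803
Step 2: grad_x = 2*5*0.8058 = 8.058, grad_y = 2*8*0.9803 = 15.6842
  x_2 = 0.8058 - 0.05*8.058 = 0.4029
  y_2 = 0.9803 - 0.05*15.6842 = 0.1961
Step 3: grad_x = 2*5*0.4029 = 4.029, grad_y = 2*8*0.1961 = 3.1368
  x_3 = 0.4029 - 0.05*4.029 = 0.2015
  y_3 = 0.1961 - 0.05*3.1368 = 0.0392
Step 4: grad_x = 2*5*0.2015 = 2.0145, grad_y = 2*8*0.0392 = 0.6274
  x_4 = 0.2015 - 0.05*2.0145 = 0.1007
  y_4 = 0.0392 - 0.05*0.6274 = 0.0078
f(0.1007, 0.0078) = 5*0.1007^2 + 8*0.0078^2 = 0.0512


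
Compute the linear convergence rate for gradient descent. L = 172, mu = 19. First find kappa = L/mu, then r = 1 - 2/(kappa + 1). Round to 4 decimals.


Step 1: Compute the condition number.
kappa = L/mu = 172/19 = 9.0526
Step 2: Compute the convergence rate.
r = 1 - 2/(kappa + 1) = 1 - 2*mu/(L + mu) = (L - mu)/(L + mu) = 153/191 = 0.801


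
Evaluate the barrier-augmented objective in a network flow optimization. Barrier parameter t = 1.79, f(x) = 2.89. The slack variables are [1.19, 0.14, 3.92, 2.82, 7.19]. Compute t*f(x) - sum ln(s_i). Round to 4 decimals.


Step 1: Compute log-barrier.
ln values: [0.174, -1.9661, 1.3661, 1.0367, 1.9727]
phi = -(0.174 - 1.9661 + 1.3661 + 1.0367 + 1.9727) = -2.5834
Step 2: Compute augmented objective.
t*f(x) = 1.79*2.89 = 5.1731
Total = 5.1731 - 2.5834 = 2.5897


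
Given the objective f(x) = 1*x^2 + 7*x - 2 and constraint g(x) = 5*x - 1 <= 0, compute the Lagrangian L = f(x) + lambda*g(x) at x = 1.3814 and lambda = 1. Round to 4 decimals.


Step 1: Evaluate f(x).
f(1.3814) = 1*1.3814^2 + 7*1.3814 - 2 = 9.5781
Step 2: Evaluate g(x).
g(1.3814) = 5*1.3814 - 1 = 5.907
Step 3: Compute Lagrangian.
L = 9.5781 + 1*5.907 = 15.4851


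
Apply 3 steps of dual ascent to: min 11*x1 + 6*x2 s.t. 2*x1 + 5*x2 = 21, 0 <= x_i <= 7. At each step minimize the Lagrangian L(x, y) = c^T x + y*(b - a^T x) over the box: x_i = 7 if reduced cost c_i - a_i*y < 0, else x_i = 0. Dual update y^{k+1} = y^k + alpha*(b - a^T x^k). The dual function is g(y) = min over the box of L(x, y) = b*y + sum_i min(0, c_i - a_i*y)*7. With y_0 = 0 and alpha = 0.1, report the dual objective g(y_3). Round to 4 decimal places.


Dual ascent for LP: min 11*x1 + 6*x2, 2*x1 + 5*x2 = 21, 0 <= x_i <= 7
Step 1: y^k = 0.0, reduced costs: (11.0, 6.0)
  x^k = (0.0, 0.0), subgradient = b - a^T x = 21.0
  y^{k+1} = 0.0 + 0.1*21.0 = 2.1
Step 2: y^k = 2.1, reduced costs: (6.8, -4.5)
  x^k = (0.0, 7.0), subgradient = b - a^T x = -14.0
  y^{k+1} = 2.1 + 0.1*-14.0 = 0.7
Step 3: y^k = 0.7, reduced costs: (9.6, 2.5)
  x^k = (0.0, 0.0), subgradient = b - a^T x = 21.0
  y^{k+1} = 0.7 + 0.1*21.0 = 2.8
Dual objective at y_3 = 2.8: reduced costs (5.4, -8.0), box minimizer x = (0.0, 7.0)
g(y_3) = b*y + (c1 - a1*y)*x1 + (c2 - a2*y)*x2 = 21*2.8 + 5.4*0.0 + (-8.0)*7.0 = 58.8 + 0.0 - 56.0 = 2.8


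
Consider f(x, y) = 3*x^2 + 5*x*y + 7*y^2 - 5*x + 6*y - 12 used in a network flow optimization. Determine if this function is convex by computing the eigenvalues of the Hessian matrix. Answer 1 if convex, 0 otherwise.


The Hessian of f(x,y) = 3*x^2 + 5*x*y + 7*y^2 - 5*x + 6*y - 12 is:
H = [[6, 5], [5, 14]]
Trace = 6 + 14 = 20
Determinant = 6*14 - (5)^2 = 59
Discriminant = (20)^2 - 4*59 = 164.0
Eigenvalues: lambda_1 = 3.5969, lambda_2 = 16.4031
The function is convex.

1


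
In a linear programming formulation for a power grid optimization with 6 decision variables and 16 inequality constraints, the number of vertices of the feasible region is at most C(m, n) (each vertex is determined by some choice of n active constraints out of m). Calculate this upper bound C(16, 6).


Each vertex corresponds to some choice of n active constraints out of m, so the number of vertices is at most C(m, n) = m! / (n!(m-n)!).
m = 16, n = 6
Numerator: 16 * 15 * 14 * 13 * 12 * 11
Denominator: 6! = 720
C(16, 6) = 8008


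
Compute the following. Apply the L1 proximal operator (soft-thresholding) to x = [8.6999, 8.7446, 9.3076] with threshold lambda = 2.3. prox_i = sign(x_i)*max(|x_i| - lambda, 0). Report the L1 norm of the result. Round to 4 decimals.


Soft-thresholding with lambda = 2.3:
prox(8.6999) = sign(8.6999)*max(|8.6999| - 2.3, 0) = 6.3999
prox(8.7446) = sign(8.7446)*max(|8.7446| - 2.3, 0) = 6.4446
prox(9.3076) = sign(9.3076)*max(|9.3076| - 2.3, 0) = 7.0076
prox(x) = [6.3999, 6.4446, 7.0076]
||prox(x)||_1 = 6.3999 + 6.4446 + 7.0076 = 19.8521


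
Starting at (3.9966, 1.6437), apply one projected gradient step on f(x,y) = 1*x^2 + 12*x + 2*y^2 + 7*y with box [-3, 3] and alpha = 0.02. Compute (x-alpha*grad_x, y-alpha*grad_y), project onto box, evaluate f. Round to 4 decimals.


Step 1: Compute gradient at (3.9966, 1.6437).
grad_x = 2*1*3.9966 + 12 = 19.9932
grad_y = 2*2*1.6437 + 7 = 13.5748
Step 2: Gradient step.
x_raw = 3.9966 - 0.02*19.9932 = 3.5967
y_raw = 1.6437 - 0.02*13.5748 = 1.3722
Step 3: Project onto [-3, 3].
x_proj = clip(3.5967) = 3.0
y_proj = clip(1.3722) = 1.3722
Step 4: Evaluate f.
f(3.0, 1.3722) = 58.3713


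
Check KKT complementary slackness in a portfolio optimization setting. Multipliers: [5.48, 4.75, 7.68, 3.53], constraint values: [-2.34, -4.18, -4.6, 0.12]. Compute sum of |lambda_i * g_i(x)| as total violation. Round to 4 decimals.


KKT complementary slackness check:
lambda_1 * g_1 = 5.48 * -2.34 = -12.8232
lambda_2 * g_2 = 4.75 * -4.18 = -19.855
lambda_3 * g_3 = 7.68 * -4.6 = -35.328
lambda_4 * g_4 = 3.53 * 0.12 = 0.4236
Total violation = 12.8232 + 19.855 + 35.328 + 0.4236 = 68.4298


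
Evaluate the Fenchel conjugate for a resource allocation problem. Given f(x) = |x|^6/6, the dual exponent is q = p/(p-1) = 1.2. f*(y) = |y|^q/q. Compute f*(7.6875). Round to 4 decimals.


The conjugate exponent q satisfies 1/p + 1/q = 1.
p = 6, so q = 6/(6 - 1) = 1.2
|y|^q = 7.6875^1.2 = 11.5596
f*(7.6875) = 11.5596 / 1.2 = 9.633


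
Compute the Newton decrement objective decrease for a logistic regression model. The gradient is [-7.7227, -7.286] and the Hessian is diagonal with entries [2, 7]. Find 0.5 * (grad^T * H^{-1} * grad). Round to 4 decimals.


Step 1: H is diagonal, so H^(-1) * g = [-3.8614, -1.0409].
Step 2: g^T H^(-1) g = sum_i g_i^2 / H_ii
  = (-7.7227)^2/2 + (-7.286)^2/7
  = 29.82 + 7.5837 = 37.4037
Step 3: Objective decrease = 0.5 * g^T H^(-1) g = 18.7019


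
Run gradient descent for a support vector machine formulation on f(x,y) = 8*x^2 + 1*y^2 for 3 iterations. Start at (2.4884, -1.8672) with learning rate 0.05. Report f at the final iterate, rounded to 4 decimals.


Gradient descent on f(x,y) = 8*x^2 + 1*y^2.
Starting point: (2.4884, -1.8672), alpha = 0.05
Step 1: grad_x = 2*8*2.4884 = 39.8144, grad_y = 2*1*-1.8672 = -3.7344
  x_1 = 2.4884 - 0.05*39.8144 = 0.4977
  y_1 = -1.8672 - 0.05*-3.7344 = -1.6805
Step 2: grad_x = 2*8*0.4977 = 7.9629, grad_y = 2*1*-1.6805 = -3.361
  x_2 = 0.4977 - 0.05*7.9629 = 0.0995
  y_2 = -1.6805 - 0.05*-3.361 = -1.5124
Step 3: grad_x = 2*8*0.0995 = 1.5926, grad_y = 2*1*-1.5124 = -3.0249
  x_3 = 0.0995 - 0.05*1.5926 = 0.0199
  y_3 = -1.5124 - 0.05*-3.0249 = -1.3612
f(0.0199, -1.3612) = 8*0.0199^2 + 1*(-1.3612)^2 = 1.856


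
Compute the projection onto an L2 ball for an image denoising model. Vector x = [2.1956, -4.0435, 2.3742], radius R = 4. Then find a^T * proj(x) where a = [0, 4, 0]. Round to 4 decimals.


Step 1: Compute ||x|| (intermediates to 6 decimals).
||x|| = sqrt(2.1956^2 + (-4.0435)^2 + 2.3742^2) = 5.177584
Step 2: Project.
Since ||x|| > R, scale = R/||x|| = 4/5.177584 = 0.772561, proj(x) = scale * x
proj(x) = [1.696235, -3.12385, 1.834214]
Step 3: Dot product.
a^T * proj(x) = 0*1.696235 + 4*(-3.12385) + 0*1.834214 = -12.4954


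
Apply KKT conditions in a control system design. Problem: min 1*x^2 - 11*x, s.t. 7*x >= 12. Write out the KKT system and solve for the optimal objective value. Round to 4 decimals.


Step 1: Try lambda = 0 (constraint inactive).
Stationarity: 2*1*x - 11 = 0
x* = 11/(2*1) = 5.5
Check constraint: 7*5.5 = 38.5 >= 12 -- satisfied.
Step 2: Compute optimal value.
f(x*) = 1*5.5^2 - 11*5.5 = -30.25


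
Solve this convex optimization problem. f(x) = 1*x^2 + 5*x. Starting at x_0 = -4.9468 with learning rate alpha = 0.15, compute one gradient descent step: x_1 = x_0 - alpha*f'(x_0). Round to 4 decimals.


We compute the gradient at x_0 and apply the update.
f'(x) = 2*x + 5
f'(-4.9468) = 2*-4.9468 + 5 = -4.8936
x_1 = -4.9468 - 0.15*-4.8936 = -4.2128


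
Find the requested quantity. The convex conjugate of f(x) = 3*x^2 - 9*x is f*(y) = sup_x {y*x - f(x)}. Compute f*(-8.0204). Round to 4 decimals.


f*(y) = sup_x {y*x - a*x^2 - b*x} = sup_x {(y-b)*x - a*x^2}
FOC: (y - b) - 2a*x = 0 => x* = (y - b)/(2a)
x* = (-8.0204 + 9)/(2*3) = 0.1633
f*(-8.0204) = (y-b)^2/(4a) = (-8.0204 + 9)^2/(4*3)
= 0.9596/12 = 0.08


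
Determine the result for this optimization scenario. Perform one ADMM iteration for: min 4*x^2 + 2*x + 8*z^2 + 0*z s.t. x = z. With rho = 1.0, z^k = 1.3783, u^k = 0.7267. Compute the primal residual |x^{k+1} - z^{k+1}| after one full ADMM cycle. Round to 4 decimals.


ADMM iteration with rho = 1.0, z^k = 1.3783, u^k = 0.7267
Step 1: x-update.
Minimize 4*x^2 + 2*x + (1.0/2)*(x - 1.3783 + 0.7267)^2
FOC: (2*4 + 1.0)*x = -2 + 1.0*(1.3783 - 0.7267)
x^{k+1} = -0.1498
Step 2: z-update.
Minimize 8*z^2 + 0*z + (1.0/2)*(-0.1498 - z + 0.7267)^2
FOC: (2*8 + 1.0)*z = 0 + 1.0*(-0.1498 + 0.7267)
z^{k+1} = 0.0339
Step 3: u-update.
u^{k+1} = 0.7267 - 0.1498 - 0.0339 = 0.5429
Step 4: Primal residual = |-0.1498 - 0.0339| = 0.1838


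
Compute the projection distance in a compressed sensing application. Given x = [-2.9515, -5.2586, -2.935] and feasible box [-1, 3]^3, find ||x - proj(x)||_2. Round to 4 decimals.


Project each component onto [-1, 3].
clip(-2.9515) = -1.0, clip(-5.2586) = -1.0, clip(-2.935) = -1.0
Projection = [-1.0, -1.0, -1.0]
Squared diffs: [3.8084, 18.1357, 3.7442]
Distance = sqrt(25.6883) = 5.0684


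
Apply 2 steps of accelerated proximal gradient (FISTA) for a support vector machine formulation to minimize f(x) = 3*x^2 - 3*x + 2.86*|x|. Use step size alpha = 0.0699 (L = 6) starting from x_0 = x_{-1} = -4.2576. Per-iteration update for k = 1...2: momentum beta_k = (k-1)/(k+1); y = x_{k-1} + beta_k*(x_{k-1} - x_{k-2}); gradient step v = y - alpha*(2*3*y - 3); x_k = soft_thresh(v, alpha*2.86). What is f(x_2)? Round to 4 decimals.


FISTA on f(x) = 3*x^2 - 3*x + 2.86*|x|
L = 6, alpha = 0.0699
Iteration 1: beta = 0.0, y = -4.2576 + 0.0*(-4.2576 + 4.2576) = -4.2576
  grad(y) = -28.5456, v = y - alpha*grad = -2.2623
  prox(v) = soft_thresh(-2.2623, 0.1999) = -2.0623
Iteration 2: beta = 0.3333, y = -2.0623 + 0.3333*(-2.0623 + 4.2576) = -1.3306
  grad(y) = -10.9836, v = y - alpha*grad = -0.5628
  prox(v) = soft_thresh(-0.5628, 0.1999) = -0.3629
f(x_2) = 3*(-0.3629)^2 - 3*(-0.3629) + 2.86*|-0.3629| = 2.5219


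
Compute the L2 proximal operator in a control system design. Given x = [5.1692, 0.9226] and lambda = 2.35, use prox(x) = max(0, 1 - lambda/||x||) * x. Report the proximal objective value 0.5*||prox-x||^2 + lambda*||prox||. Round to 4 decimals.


Step 1: Compute ||x||.
||x|| = 5.2509
Step 2: Compute scaling factor.
scale = max(0, 1 - 2.35/5.2509) = 0.5525
Step 3: prox(x) = [2.8558, 0.5097]
||prox(x)|| = 2.9009
Step 4: Proximal objective.
0.5*||prox-x||^2 = 2.7613
lambda*||prox|| = 6.8171
Total = 9.5783


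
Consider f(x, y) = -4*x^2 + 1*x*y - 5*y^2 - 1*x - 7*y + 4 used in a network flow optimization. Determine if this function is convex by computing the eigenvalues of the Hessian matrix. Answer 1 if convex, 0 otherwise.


The Hessian of f(x,y) = -4*x^2 + 1*x*y - 5*y^2 - 1*x - 7*y + 4 is:
H = [[-8, 1], [1, -10]]
Trace = -8 - 10 = -18
Determinant = -8*-10 - (1)^2 = 79
Discriminant = (-18)^2 - 4*79 = 8.0
Eigenvalues: lambda_1 = -10.4142, lambda_2 = -7.5858
The function is not convex.

0


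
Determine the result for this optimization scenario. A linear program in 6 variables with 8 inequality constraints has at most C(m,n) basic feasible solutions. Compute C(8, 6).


Each vertex corresponds to some choice of n active constraints out of m, so the number of vertices is at most C(m, n) = m! / (n!(m-n)!).
m = 8, n = 6
Numerator: 8 * 7 * 6 * 5 * 4 * 3
Denominator: 6! = 720
C(8, 6) = 28


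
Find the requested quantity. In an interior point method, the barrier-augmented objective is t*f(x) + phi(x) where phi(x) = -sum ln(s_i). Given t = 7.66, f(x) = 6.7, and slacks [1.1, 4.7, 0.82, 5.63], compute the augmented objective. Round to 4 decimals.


Step 1: Compute log-barrier.
ln values: [0.0953, 1.5476, -0.1985, 1.7281]
phi = -(0.0953 + 1.5476 - 0.1985 + 1.7281) = -3.1725
Step 2: Compute augmented objective.
t*f(x) = 7.66*6.7 = 51.322
Total = 51.322 - 3.1725 = 48.1495


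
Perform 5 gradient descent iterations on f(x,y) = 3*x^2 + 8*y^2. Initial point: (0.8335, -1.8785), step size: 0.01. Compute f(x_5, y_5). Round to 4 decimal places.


Gradient descent on f(x,y) = 3*x^2 + 8*y^2.
Starting point: (0.8335, -1.8785), alpha = 0.01
Step 1: grad_x = 2*3*0.8335 = 5.001, grad_y = 2*8*-1.8785 = -30.056
  x_1 = 0.8335 - 0.01*5.001 = 0.7835
  y_1 = -1.8785 - 0.01*-30.056 = -1.5779
Step 2: grad_x = 2*3*0.7835 = 4.7009, grad_y = 2*8*-1.5779 = -25.247
  x_2 = 0.7835 - 0.01*4.7009 = 0.7365
  y_2 = -1.5779 - 0.01*-25.247 = -1.3255
Step 3: grad_x = 2*3*0.7365 = 4.4189, grad_y = 2*8*-1.3255 = -21.2075
  x_3 = 0.7365 - 0.01*4.4189 = 0.6923
  y_3 = -1.3255 - 0.01*-21.2075 = -1.1134
Step 4: grad_x = 2*3*0.6923 = 4.1538, grad_y = 2*8*-1.1134 = -17.8143
  x_4 = 0.6923 - 0.01*4.1538 = 0.6508
  y_4 = -1.1134 - 0.01*-17.8143 = -0.9353
Step 5: grad_x = 2*3*0.6508 = 3.9045, grad_y = 2*8*-0.9353 = -14.964
  x_5 = 0.6508 - 0.01*3.9045 = 0.6117
  y_5 = -0.9353 - 0.01*-14.964 = -0.7856
f(0.6117, -0.7856) = 3*0.6117^2 + 8*(-0.7856)^2 = 6.06


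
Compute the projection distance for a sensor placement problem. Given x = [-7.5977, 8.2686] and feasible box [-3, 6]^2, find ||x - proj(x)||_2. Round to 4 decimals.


Project each component onto [-3, 6].
clip(-7.5977) = -3.0, clip(8.2686) = 6.0
Projection = [-3.0, 6.0]
Squared diffs: [21.1388, 5.1465]
Distance = sqrt(26.2853) = 5.1269


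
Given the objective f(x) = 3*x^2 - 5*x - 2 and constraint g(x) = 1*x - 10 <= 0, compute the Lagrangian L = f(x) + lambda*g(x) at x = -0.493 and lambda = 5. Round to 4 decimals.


Step 1: Evaluate f(x).
f(-0.493) = 3*(-0.493)^2 - 5*(-0.493) - 2 = 1.1941
Step 2: Evaluate g(x).
g(-0.493) = 1*-0.493 - 10 = -10.493
Step 3: Compute Lagrangian.
L = 1.1941 + 5*-10.493 = -51.2709


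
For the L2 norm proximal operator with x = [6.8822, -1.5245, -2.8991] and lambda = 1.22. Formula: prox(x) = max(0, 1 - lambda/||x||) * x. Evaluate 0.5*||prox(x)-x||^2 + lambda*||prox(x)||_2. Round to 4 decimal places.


Step 1: Compute ||x||.
||x|| = 7.6219
Step 2: Compute scaling factor.
scale = max(0, 1 - 1.22/7.6219) = 0.8399
Step 3: prox(x) = [5.7806, -1.2805, -2.4351]
||prox(x)|| = 6.4019
Step 4: Proximal objective.
0.5*||prox-x||^2 = 0.7442
lambda*||prox|| = 7.8103
Total = 8.5545


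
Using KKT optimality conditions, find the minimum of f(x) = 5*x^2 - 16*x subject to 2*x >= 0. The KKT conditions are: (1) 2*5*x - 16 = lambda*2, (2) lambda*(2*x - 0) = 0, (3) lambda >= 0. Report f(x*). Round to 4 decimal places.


Step 1: Try lambda = 0 (constraint inactive).
Stationarity: 2*5*x - 16 = 0
x* = 16/(2*5) = 1.6
Check constraint: 2*1.6 = 3.2 >= 0 -- satisfied.
Step 2: Compute optimal value.
f(x*) = 5*1.6^2 - 16*1.6 = -12.8
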